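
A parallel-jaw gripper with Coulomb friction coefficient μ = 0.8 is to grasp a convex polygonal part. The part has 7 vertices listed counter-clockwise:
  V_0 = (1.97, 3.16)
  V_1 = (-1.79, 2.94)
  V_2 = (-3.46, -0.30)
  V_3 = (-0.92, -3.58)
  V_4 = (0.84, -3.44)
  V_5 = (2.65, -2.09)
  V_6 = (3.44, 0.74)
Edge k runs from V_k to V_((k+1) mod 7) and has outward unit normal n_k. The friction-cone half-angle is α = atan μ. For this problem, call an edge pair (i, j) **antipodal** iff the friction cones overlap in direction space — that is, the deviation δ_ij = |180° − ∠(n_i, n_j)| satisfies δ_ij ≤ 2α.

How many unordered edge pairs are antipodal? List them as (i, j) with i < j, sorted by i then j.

α = atan 0.8 = 38.66°;  2α = 77.32°
n_0 = (-0.0584, +0.9983)
n_1 = (-0.8889, +0.4582)
n_2 = (-0.7906, -0.6123)
n_3 = (+0.0793, -0.9969)
n_4 = (+0.5979, -0.8016)
n_5 = (+0.9632, -0.2689)
n_6 = (+0.8547, +0.5192)
  (0,1): δ = 120.62°  ·
  (0,2): δ = 55.59°  ✓
  (0,3): δ = 1.20°  ✓
  (0,4): δ = 33.37°  ✓
  (0,5): δ = 71.05°  ✓
  (0,6): δ = 117.93°  ·
  (1,2): δ = 114.98°  ·
  (1,3): δ = 58.18°  ✓
  (1,4): δ = 26.01°  ✓
  (1,5): δ = 11.67°  ✓
  (1,6): δ = 58.54°  ✓
  (2,3): δ = 123.21°  ·
  (2,4): δ = 91.04°  ·
  (2,5): δ = 53.35°  ✓
  (2,6): δ = 6.48°  ✓
  (3,4): δ = 147.83°  ·
  (3,5): δ = 110.15°  ·
  (3,6): δ = 63.27°  ✓
  (4,5): δ = 142.31°  ·
  (4,6): δ = 95.44°  ·
  (5,6): δ = 133.13°  ·
antipodal pairs: 11

count = 11; pairs: (0,2), (0,3), (0,4), (0,5), (1,3), (1,4), (1,5), (1,6), (2,5), (2,6), (3,6)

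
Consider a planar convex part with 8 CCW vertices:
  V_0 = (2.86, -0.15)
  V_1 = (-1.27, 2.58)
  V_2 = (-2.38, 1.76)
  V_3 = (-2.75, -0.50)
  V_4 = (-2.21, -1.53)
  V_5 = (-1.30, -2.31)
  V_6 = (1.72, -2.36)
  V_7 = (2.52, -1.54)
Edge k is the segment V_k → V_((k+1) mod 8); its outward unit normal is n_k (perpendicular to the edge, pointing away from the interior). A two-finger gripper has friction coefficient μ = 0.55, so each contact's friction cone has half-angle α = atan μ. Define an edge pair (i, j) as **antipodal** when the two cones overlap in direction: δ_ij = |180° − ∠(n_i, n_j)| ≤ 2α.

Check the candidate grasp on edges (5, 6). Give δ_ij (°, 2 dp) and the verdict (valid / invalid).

α = atan 0.55 = 28.81°;  2α = 57.62°
edge 5: e_5 = (+3.02, -0.05);  n_5 = (-0.0166, -0.9999)
edge 6: e_6 = (+0.80, +0.82);  n_6 = (+0.7158, -0.6983)
∠(n_5, n_6) = 46.66°
δ = |180° − 46.66°| = 133.34°
133.34° > 2α = 57.62°  →  invalid

δ = 133.34°, invalid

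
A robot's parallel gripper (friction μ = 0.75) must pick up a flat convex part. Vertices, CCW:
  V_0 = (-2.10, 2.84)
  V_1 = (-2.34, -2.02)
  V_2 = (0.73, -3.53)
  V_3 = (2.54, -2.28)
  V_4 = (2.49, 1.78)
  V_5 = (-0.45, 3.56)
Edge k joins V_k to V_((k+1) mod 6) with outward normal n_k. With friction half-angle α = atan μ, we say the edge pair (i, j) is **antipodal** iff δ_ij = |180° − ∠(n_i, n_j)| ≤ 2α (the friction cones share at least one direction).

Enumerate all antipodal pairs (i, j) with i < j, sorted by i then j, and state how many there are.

count = 9; pairs: (0,2), (0,3), (0,4), (1,3), (1,4), (1,5), (2,4), (2,5), (3,5)

α = atan 0.75 = 36.87°;  2α = 73.74°
n_0 = (-0.9988, +0.0493)
n_1 = (-0.4414, -0.8973)
n_2 = (+0.5683, -0.8228)
n_3 = (+0.9999, +0.0123)
n_4 = (+0.5179, +0.8554)
n_5 = (-0.3999, +0.9165)
  (0,1): δ = 113.36°  ·
  (0,2): δ = 52.54°  ✓
  (0,3): δ = 3.53°  ✓
  (0,4): δ = 61.63°  ✓
  (0,5): δ = 116.40°  ·
  (1,2): δ = 119.18°  ·
  (1,3): δ = 63.10°  ✓
  (1,4): δ = 5.00°  ✓
  (1,5): δ = 49.77°  ✓
  (2,3): δ = 123.92°  ·
  (2,4): δ = 65.82°  ✓
  (2,5): δ = 11.05°  ✓
  (3,4): δ = 121.90°  ·
  (3,5): δ = 67.13°  ✓
  (4,5): δ = 125.23°  ·
antipodal pairs: 9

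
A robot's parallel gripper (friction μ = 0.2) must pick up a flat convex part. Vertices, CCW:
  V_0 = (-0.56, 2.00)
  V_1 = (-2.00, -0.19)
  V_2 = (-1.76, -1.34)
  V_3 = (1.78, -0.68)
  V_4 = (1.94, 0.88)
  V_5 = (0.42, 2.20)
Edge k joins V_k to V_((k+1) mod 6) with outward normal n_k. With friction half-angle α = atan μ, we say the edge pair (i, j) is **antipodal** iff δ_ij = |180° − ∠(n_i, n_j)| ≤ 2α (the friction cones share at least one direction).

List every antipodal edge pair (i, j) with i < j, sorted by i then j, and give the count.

count = 2; pairs: (1,3), (2,5)

α = atan 0.2 = 11.31°;  2α = 22.62°
n_0 = (-0.8356, +0.5494)
n_1 = (-0.9789, -0.2043)
n_2 = (+0.1833, -0.9831)
n_3 = (+0.9948, -0.1020)
n_4 = (+0.6557, +0.7550)
n_5 = (-0.2000, +0.9798)
  (0,1): δ = 134.89°  ·
  (0,2): δ = 46.11°  ·
  (0,3): δ = 27.47°  ·
  (0,4): δ = 82.35°  ·
  (0,5): δ = 134.86°  ·
  (1,2): δ = 91.23°  ·
  (1,3): δ = 17.64°  ✓
  (1,4): δ = 37.24°  ·
  (1,5): δ = 89.75°  ·
  (2,3): δ = 106.42°  ·
  (2,4): δ = 51.53°  ·
  (2,5): δ = 0.97°  ✓
  (3,4): δ = 125.12°  ·
  (3,5): δ = 72.61°  ·
  (4,5): δ = 127.49°  ·
antipodal pairs: 2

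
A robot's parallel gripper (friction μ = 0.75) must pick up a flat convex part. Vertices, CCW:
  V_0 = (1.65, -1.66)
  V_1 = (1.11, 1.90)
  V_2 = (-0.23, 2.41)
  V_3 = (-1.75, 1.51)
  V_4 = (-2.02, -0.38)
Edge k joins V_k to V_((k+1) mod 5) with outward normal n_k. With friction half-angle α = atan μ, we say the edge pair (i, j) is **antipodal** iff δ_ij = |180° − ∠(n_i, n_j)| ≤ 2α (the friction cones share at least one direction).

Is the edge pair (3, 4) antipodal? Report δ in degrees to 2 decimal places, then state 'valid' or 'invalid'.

δ = 101.10°, invalid

α = atan 0.75 = 36.87°;  2α = 73.74°
edge 3: e_3 = (-0.27, -1.89);  n_3 = (-0.9899, +0.1414)
edge 4: e_4 = (+3.67, -1.28);  n_4 = (-0.3293, -0.9442)
∠(n_3, n_4) = 78.90°
δ = |180° − 78.90°| = 101.10°
101.10° > 2α = 73.74°  →  invalid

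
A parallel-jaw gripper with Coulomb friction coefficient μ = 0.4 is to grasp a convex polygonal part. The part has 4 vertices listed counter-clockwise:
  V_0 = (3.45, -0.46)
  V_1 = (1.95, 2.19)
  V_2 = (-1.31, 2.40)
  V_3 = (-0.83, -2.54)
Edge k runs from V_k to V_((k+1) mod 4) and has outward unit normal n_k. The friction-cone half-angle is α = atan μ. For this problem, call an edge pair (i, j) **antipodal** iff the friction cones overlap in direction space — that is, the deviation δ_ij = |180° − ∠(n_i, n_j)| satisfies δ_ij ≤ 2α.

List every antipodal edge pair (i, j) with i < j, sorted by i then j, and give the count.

count = 2; pairs: (0,2), (1,3)

α = atan 0.4 = 21.80°;  2α = 43.60°
n_0 = (+0.8703, +0.4926)
n_1 = (+0.0643, +0.9979)
n_2 = (-0.9953, -0.0967)
n_3 = (+0.4371, -0.8994)
  (0,1): δ = 123.20°  ·
  (0,2): δ = 23.96°  ✓
  (0,3): δ = 86.41°  ·
  (1,2): δ = 80.76°  ·
  (1,3): δ = 29.60°  ✓
  (2,3): δ = 69.63°  ·
antipodal pairs: 2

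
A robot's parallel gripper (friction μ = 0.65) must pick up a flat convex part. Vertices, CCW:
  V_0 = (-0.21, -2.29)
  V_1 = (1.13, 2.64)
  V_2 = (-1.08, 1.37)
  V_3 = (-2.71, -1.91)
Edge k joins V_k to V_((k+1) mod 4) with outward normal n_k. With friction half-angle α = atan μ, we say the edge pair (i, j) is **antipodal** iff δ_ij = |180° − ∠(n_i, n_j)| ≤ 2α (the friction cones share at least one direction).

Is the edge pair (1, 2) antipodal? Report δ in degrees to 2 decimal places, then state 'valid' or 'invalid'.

δ = 146.31°, invalid

α = atan 0.65 = 33.02°;  2α = 66.05°
edge 1: e_1 = (-2.21, -1.27);  n_1 = (-0.4982, +0.8670)
edge 2: e_2 = (-1.63, -3.28);  n_2 = (-0.8955, +0.4450)
∠(n_1, n_2) = 33.69°
δ = |180° − 33.69°| = 146.31°
146.31° > 2α = 66.05°  →  invalid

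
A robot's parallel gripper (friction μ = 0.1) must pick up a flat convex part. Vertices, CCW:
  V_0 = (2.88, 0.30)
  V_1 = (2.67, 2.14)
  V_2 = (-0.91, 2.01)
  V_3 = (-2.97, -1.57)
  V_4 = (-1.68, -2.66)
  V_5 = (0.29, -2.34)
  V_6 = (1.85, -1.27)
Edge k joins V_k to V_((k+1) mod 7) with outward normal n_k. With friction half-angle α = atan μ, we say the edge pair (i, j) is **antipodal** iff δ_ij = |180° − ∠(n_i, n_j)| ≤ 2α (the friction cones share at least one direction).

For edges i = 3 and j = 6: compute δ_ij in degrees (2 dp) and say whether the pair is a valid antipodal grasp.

α = atan 0.1 = 5.71°;  2α = 11.42°
edge 3: e_3 = (+1.29, -1.09);  n_3 = (-0.6454, -0.7638)
edge 6: e_6 = (+1.03, +1.57);  n_6 = (+0.8361, -0.5485)
∠(n_3, n_6) = 96.93°
δ = |180° − 96.93°| = 83.07°
83.07° > 2α = 11.42°  →  invalid

δ = 83.07°, invalid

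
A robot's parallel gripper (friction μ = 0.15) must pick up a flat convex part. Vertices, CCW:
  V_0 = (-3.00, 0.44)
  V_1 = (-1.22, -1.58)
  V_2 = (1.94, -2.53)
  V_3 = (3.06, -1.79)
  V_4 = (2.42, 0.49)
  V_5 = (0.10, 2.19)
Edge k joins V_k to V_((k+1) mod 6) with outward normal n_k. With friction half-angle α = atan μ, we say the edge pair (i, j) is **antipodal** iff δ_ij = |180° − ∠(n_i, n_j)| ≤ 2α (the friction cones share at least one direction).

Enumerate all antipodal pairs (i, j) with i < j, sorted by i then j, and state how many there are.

count = 2; pairs: (0,4), (2,5)

α = atan 0.15 = 8.53°;  2α = 17.06°
n_0 = (-0.7503, -0.6611)
n_1 = (-0.2879, -0.9577)
n_2 = (+0.5513, -0.8343)
n_3 = (+0.9628, +0.2703)
n_4 = (+0.5911, +0.8066)
n_5 = (-0.4916, +0.8708)
  (0,1): δ = 148.12°  ·
  (0,2): δ = 97.93°  ·
  (0,3): δ = 25.71°  ·
  (0,4): δ = 12.38°  ✓
  (0,5): δ = 78.06°  ·
  (1,2): δ = 129.81°  ·
  (1,3): δ = 57.59°  ·
  (1,4): δ = 19.50°  ·
  (1,5): δ = 46.18°  ·
  (2,3): δ = 107.77°  ·
  (2,4): δ = 69.69°  ·
  (2,5): δ = 4.01°  ✓
  (3,4): δ = 141.91°  ·
  (3,5): δ = 76.23°  ·
  (4,5): δ = 114.32°  ·
antipodal pairs: 2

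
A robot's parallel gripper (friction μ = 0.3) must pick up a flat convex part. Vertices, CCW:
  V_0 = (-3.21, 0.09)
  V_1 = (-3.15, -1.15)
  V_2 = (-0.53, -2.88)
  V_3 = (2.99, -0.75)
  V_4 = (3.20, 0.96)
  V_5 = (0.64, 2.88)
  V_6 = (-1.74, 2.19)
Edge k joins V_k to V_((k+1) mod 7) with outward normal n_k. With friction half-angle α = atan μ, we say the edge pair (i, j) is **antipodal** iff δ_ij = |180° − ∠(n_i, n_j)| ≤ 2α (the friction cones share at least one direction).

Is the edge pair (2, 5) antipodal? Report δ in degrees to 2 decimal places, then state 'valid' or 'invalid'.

δ = 15.01°, valid

α = atan 0.3 = 16.70°;  2α = 33.40°
edge 2: e_2 = (+3.52, +2.13);  n_2 = (+0.5177, -0.8556)
edge 5: e_5 = (-2.38, -0.69);  n_5 = (-0.2785, +0.9605)
∠(n_2, n_5) = 164.99°
δ = |180° − 164.99°| = 15.01°
15.01° ≤ 2α = 33.40°  →  valid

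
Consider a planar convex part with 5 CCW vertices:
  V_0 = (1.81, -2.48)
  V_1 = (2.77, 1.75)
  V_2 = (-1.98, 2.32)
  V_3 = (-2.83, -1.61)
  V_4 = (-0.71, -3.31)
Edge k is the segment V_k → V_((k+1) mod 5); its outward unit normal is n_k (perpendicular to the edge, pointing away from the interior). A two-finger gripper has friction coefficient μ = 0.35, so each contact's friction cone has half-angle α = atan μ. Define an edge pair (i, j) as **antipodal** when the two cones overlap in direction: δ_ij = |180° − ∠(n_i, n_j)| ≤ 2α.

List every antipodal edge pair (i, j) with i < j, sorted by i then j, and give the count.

α = atan 0.35 = 19.29°;  2α = 38.58°
n_0 = (+0.9752, -0.2213)
n_1 = (+0.1191, +0.9929)
n_2 = (-0.9774, +0.2114)
n_3 = (-0.6256, -0.7802)
n_4 = (+0.3128, -0.9498)
  (0,1): δ = 84.06°  ·
  (0,2): δ = 0.58°  ✓
  (0,3): δ = 64.06°  ·
  (0,4): δ = 121.02°  ·
  (1,2): δ = 95.36°  ·
  (1,3): δ = 31.88°  ✓
  (1,4): δ = 25.07°  ✓
  (2,3): δ = 116.52°  ·
  (2,4): δ = 59.57°  ·
  (3,4): δ = 123.04°  ·
antipodal pairs: 3

count = 3; pairs: (0,2), (1,3), (1,4)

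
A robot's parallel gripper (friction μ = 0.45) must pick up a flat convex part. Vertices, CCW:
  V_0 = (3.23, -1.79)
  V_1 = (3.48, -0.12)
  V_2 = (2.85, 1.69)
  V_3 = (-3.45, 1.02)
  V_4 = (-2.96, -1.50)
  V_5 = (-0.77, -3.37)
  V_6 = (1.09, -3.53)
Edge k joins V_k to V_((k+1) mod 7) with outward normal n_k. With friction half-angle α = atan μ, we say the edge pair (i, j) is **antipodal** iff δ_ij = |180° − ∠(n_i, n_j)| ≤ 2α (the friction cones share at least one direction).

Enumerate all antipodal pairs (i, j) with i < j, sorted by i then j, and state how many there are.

α = atan 0.45 = 24.23°;  2α = 48.46°
n_0 = (+0.9890, -0.1481)
n_1 = (+0.9444, +0.3287)
n_2 = (-0.1058, +0.9944)
n_3 = (-0.9816, -0.1909)
n_4 = (-0.6494, -0.7605)
n_5 = (-0.0857, -0.9963)
n_6 = (+0.6309, -0.7759)
  (0,1): δ = 152.29°  ·
  (0,2): δ = 75.42°  ·
  (0,3): δ = 19.52°  ✓
  (0,4): δ = 58.02°  ·
  (0,5): δ = 93.60°  ·
  (0,6): δ = 137.63°  ·
  (1,2): δ = 103.12°  ·
  (1,3): δ = 8.19°  ✓
  (1,4): δ = 30.32°  ✓
  (1,5): δ = 65.89°  ·
  (1,6): δ = 109.92°  ·
  (2,3): δ = 85.07°  ·
  (2,4): δ = 46.56°  ✓
  (2,5): δ = 10.99°  ✓
  (2,6): δ = 33.04°  ✓
  (3,4): δ = 141.50°  ·
  (3,5): δ = 105.92°  ·
  (3,6): δ = 61.89°  ·
  (4,5): δ = 144.42°  ·
  (4,6): δ = 100.39°  ·
  (5,6): δ = 135.97°  ·
antipodal pairs: 6

count = 6; pairs: (0,3), (1,3), (1,4), (2,4), (2,5), (2,6)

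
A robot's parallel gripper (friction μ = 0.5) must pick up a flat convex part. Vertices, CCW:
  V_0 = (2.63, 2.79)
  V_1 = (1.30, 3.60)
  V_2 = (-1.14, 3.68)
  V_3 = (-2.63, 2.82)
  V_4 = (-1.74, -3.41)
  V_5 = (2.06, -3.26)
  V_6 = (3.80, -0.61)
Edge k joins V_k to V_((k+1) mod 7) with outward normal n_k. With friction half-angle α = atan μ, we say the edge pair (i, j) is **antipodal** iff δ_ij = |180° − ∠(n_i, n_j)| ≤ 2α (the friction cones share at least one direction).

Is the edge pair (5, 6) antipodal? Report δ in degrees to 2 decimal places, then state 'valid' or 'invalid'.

δ = 127.72°, invalid

α = atan 0.5 = 26.57°;  2α = 53.13°
edge 5: e_5 = (+1.74, +2.65);  n_5 = (+0.8359, -0.5489)
edge 6: e_6 = (-1.17, +3.40);  n_6 = (+0.9456, +0.3254)
∠(n_5, n_6) = 52.28°
δ = |180° − 52.28°| = 127.72°
127.72° > 2α = 53.13°  →  invalid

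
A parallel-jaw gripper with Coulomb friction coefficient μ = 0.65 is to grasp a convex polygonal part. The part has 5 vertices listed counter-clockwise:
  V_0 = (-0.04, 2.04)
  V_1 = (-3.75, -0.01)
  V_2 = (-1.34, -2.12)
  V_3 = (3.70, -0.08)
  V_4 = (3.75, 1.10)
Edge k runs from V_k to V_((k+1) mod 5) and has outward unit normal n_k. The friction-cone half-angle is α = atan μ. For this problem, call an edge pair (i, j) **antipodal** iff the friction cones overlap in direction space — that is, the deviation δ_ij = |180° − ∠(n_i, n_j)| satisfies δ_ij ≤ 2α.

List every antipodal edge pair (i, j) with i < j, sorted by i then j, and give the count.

α = atan 0.65 = 33.02°;  2α = 66.05°
n_0 = (-0.4836, +0.8753)
n_1 = (-0.6587, -0.7524)
n_2 = (+0.3752, -0.9269)
n_3 = (+0.9991, -0.0423)
n_4 = (+0.2407, +0.9706)
  (0,1): δ = 70.13°  ·
  (0,2): δ = 6.89°  ✓
  (0,3): δ = 58.65°  ✓
  (0,4): δ = 137.15°  ·
  (1,2): δ = 116.76°  ·
  (1,3): δ = 51.22°  ✓
  (1,4): δ = 27.27°  ✓
  (2,3): δ = 114.46°  ·
  (2,4): δ = 35.97°  ✓
  (3,4): δ = 101.50°  ·
antipodal pairs: 5

count = 5; pairs: (0,2), (0,3), (1,3), (1,4), (2,4)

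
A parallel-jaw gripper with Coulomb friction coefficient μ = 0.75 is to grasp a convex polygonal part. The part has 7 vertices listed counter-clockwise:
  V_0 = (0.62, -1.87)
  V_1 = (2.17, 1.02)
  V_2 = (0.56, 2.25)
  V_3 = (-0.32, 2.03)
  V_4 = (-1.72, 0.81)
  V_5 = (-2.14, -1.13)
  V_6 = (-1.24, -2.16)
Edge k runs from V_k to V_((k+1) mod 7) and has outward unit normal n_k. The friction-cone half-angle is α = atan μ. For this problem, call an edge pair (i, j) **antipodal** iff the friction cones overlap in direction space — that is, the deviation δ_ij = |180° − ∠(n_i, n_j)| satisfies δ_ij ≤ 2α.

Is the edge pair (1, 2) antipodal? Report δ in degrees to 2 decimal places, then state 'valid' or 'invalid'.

α = atan 0.75 = 36.87°;  2α = 73.74°
edge 1: e_1 = (-1.61, +1.23);  n_1 = (+0.6071, +0.7946)
edge 2: e_2 = (-0.88, -0.22);  n_2 = (-0.2425, +0.9701)
∠(n_1, n_2) = 51.42°
δ = |180° − 51.42°| = 128.58°
128.58° > 2α = 73.74°  →  invalid

δ = 128.58°, invalid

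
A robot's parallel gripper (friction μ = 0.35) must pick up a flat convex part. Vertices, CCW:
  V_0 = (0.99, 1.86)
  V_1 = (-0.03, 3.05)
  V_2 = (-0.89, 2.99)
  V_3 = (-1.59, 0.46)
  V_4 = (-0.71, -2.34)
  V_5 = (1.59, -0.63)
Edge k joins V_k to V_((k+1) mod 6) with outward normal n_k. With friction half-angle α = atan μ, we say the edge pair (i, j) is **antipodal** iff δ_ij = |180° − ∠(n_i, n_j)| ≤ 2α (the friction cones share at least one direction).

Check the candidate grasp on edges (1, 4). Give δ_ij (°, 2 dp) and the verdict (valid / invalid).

α = atan 0.35 = 19.29°;  2α = 38.58°
edge 1: e_1 = (-0.86, -0.06);  n_1 = (-0.0696, +0.9976)
edge 4: e_4 = (+2.30, +1.71);  n_4 = (+0.5966, -0.8025)
∠(n_1, n_4) = 147.36°
δ = |180° − 147.36°| = 32.64°
32.64° ≤ 2α = 38.58°  →  valid

δ = 32.64°, valid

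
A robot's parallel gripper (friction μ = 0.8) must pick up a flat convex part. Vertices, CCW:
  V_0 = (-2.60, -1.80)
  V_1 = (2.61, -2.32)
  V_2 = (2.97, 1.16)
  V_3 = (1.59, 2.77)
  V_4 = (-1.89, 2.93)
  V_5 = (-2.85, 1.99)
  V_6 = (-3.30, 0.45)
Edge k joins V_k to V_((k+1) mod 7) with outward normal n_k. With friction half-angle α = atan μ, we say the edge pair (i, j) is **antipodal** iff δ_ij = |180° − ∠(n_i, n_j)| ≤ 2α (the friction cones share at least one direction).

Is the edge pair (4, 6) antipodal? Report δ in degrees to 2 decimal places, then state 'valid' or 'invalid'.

δ = 117.12°, invalid

α = atan 0.8 = 38.66°;  2α = 77.32°
edge 4: e_4 = (-0.96, -0.94);  n_4 = (-0.6996, +0.7145)
edge 6: e_6 = (+0.70, -2.25);  n_6 = (-0.9549, -0.2971)
∠(n_4, n_6) = 62.88°
δ = |180° − 62.88°| = 117.12°
117.12° > 2α = 77.32°  →  invalid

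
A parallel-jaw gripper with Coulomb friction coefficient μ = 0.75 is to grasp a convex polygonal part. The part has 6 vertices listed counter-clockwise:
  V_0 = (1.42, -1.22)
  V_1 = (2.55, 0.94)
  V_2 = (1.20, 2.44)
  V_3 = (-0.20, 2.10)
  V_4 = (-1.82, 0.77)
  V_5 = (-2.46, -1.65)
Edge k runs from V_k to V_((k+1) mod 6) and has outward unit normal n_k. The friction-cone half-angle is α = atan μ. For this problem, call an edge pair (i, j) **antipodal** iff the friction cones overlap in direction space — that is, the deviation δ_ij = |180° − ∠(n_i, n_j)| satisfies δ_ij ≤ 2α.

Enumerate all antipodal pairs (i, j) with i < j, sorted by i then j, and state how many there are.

count = 8; pairs: (0,2), (0,3), (0,4), (1,4), (1,5), (2,5), (3,5), (4,5)

α = atan 0.75 = 36.87°;  2α = 73.74°
n_0 = (+0.8861, -0.4635)
n_1 = (+0.7433, +0.6690)
n_2 = (-0.2360, +0.9718)
n_3 = (-0.6345, +0.7729)
n_4 = (-0.9668, +0.2557)
n_5 = (+0.1102, -0.9939)
  (0,1): δ = 110.40°  ·
  (0,2): δ = 48.73°  ✓
  (0,3): δ = 23.00°  ✓
  (0,4): δ = 12.80°  ✓
  (0,5): δ = 123.94°  ·
  (1,2): δ = 118.34°  ·
  (1,3): δ = 92.60°  ·
  (1,4): δ = 56.80°  ✓
  (1,5): δ = 54.34°  ✓
  (2,3): δ = 154.26°  ·
  (2,4): δ = 118.46°  ·
  (2,5): δ = 7.33°  ✓
  (3,4): δ = 144.20°  ·
  (3,5): δ = 33.06°  ✓
  (4,5): δ = 68.86°  ✓
antipodal pairs: 8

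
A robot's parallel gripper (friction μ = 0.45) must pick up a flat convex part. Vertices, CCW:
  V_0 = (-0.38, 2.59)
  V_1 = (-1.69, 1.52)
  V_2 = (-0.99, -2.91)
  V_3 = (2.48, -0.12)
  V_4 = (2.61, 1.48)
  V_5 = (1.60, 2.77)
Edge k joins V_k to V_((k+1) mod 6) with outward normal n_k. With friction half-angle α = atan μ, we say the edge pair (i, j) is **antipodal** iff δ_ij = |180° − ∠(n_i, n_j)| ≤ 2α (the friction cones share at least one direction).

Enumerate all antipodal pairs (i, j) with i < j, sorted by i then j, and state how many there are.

count = 5; pairs: (0,2), (0,3), (1,3), (1,4), (2,5)

α = atan 0.45 = 24.23°;  2α = 48.46°
n_0 = (-0.6326, +0.7745)
n_1 = (-0.9877, -0.1561)
n_2 = (+0.6266, -0.7793)
n_3 = (+0.9967, -0.0810)
n_4 = (+0.7874, +0.6165)
n_5 = (-0.0905, +0.9959)
  (0,1): δ = 120.26°  ·
  (0,2): δ = 0.44°  ✓
  (0,3): δ = 46.11°  ✓
  (0,4): δ = 88.82°  ·
  (0,5): δ = 145.95°  ·
  (1,2): δ = 60.18°  ·
  (1,3): δ = 13.62°  ✓
  (1,4): δ = 29.08°  ✓
  (1,5): δ = 86.22°  ·
  (2,3): δ = 133.45°  ·
  (2,4): δ = 90.74°  ·
  (2,5): δ = 33.61°  ✓
  (3,4): δ = 137.30°  ·
  (3,5): δ = 80.16°  ·
  (4,5): δ = 122.86°  ·
antipodal pairs: 5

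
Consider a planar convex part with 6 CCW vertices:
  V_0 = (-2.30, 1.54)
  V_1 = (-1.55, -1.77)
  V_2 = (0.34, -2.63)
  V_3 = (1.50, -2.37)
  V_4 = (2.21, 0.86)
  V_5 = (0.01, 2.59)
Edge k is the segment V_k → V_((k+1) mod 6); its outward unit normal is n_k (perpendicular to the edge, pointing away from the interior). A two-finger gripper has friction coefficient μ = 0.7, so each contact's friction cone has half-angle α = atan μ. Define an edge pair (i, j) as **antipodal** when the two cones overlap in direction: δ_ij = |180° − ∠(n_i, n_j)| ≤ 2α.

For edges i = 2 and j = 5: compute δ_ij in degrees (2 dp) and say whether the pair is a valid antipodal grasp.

α = atan 0.7 = 34.99°;  2α = 69.98°
edge 2: e_2 = (+1.16, +0.26);  n_2 = (+0.2187, -0.9758)
edge 5: e_5 = (-2.31, -1.05);  n_5 = (-0.4138, +0.9104)
∠(n_2, n_5) = 168.19°
δ = |180° − 168.19°| = 11.81°
11.81° ≤ 2α = 69.98°  →  valid

δ = 11.81°, valid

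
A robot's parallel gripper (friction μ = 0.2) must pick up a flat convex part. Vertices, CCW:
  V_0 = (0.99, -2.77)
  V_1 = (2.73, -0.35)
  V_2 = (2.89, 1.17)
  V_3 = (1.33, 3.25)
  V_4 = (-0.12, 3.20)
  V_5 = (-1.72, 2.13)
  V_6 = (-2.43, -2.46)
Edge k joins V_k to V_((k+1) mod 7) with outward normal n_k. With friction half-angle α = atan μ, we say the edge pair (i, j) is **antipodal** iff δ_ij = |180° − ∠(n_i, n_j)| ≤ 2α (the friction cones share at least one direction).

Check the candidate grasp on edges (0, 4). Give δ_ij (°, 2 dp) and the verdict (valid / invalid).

δ = 20.51°, valid

α = atan 0.2 = 11.31°;  2α = 22.62°
edge 0: e_0 = (+1.74, +2.42);  n_0 = (+0.8119, -0.5838)
edge 4: e_4 = (-1.60, -1.07);  n_4 = (-0.5559, +0.8313)
∠(n_0, n_4) = 159.49°
δ = |180° − 159.49°| = 20.51°
20.51° ≤ 2α = 22.62°  →  valid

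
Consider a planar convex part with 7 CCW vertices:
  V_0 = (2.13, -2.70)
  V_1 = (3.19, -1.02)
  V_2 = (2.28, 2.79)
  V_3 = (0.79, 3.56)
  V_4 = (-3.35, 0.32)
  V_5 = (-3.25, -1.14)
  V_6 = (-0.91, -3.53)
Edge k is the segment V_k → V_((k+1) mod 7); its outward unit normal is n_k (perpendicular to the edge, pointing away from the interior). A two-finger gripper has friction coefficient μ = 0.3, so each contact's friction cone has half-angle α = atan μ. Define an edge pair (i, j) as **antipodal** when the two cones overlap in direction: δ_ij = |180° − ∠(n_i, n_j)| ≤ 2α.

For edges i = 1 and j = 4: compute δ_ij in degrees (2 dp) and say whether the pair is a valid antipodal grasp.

α = atan 0.3 = 16.70°;  2α = 33.40°
edge 1: e_1 = (-0.91, +3.81);  n_1 = (+0.9726, +0.2323)
edge 4: e_4 = (+0.10, -1.46);  n_4 = (-0.9977, -0.0683)
∠(n_1, n_4) = 170.49°
δ = |180° − 170.49°| = 9.51°
9.51° ≤ 2α = 33.40°  →  valid

δ = 9.51°, valid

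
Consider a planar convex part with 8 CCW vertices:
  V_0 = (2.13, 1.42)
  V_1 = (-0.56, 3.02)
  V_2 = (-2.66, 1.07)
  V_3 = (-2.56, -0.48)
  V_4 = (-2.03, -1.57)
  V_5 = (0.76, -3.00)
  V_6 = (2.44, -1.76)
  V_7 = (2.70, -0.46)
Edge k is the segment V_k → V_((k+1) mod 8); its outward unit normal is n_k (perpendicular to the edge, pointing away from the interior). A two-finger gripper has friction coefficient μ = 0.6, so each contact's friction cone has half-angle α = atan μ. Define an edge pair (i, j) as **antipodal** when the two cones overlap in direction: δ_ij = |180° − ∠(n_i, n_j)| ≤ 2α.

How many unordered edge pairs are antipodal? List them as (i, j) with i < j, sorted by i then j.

α = atan 0.6 = 30.96°;  2α = 61.93°
n_0 = (+0.5112, +0.8595)
n_1 = (-0.6805, +0.7328)
n_2 = (-0.9979, -0.0644)
n_3 = (-0.8993, -0.4373)
n_4 = (-0.4561, -0.8899)
n_5 = (+0.5939, -0.8046)
n_6 = (+0.9806, -0.1961)
n_7 = (+0.9570, +0.2901)
  (0,1): δ = 106.38°  ·
  (0,2): δ = 55.56°  ✓
  (0,3): δ = 33.33°  ✓
  (0,4): δ = 3.61°  ✓
  (0,5): δ = 67.17°  ·
  (0,6): δ = 109.43°  ·
  (0,7): δ = 137.61°  ·
  (1,2): δ = 129.19°  ·
  (1,3): δ = 106.95°  ·
  (1,4): δ = 70.02°  ·
  (1,5): δ = 6.45°  ✓
  (1,6): δ = 35.81°  ✓
  (1,7): δ = 63.99°  ·
  (2,3): δ = 157.76°  ·
  (2,4): δ = 120.83°  ·
  (2,5): δ = 57.26°  ✓
  (2,6): δ = 15.00°  ✓
  (2,7): δ = 13.18°  ✓
  (3,4): δ = 143.07°  ·
  (3,5): δ = 79.50°  ·
  (3,6): δ = 37.24°  ✓
  (3,7): δ = 9.06°  ✓
  (4,5): δ = 116.43°  ·
  (4,6): δ = 74.17°  ·
  (4,7): δ = 46.00°  ✓
  (5,6): δ = 137.74°  ·
  (5,7): δ = 109.56°  ·
  (6,7): δ = 151.82°  ·
antipodal pairs: 11

count = 11; pairs: (0,2), (0,3), (0,4), (1,5), (1,6), (2,5), (2,6), (2,7), (3,6), (3,7), (4,7)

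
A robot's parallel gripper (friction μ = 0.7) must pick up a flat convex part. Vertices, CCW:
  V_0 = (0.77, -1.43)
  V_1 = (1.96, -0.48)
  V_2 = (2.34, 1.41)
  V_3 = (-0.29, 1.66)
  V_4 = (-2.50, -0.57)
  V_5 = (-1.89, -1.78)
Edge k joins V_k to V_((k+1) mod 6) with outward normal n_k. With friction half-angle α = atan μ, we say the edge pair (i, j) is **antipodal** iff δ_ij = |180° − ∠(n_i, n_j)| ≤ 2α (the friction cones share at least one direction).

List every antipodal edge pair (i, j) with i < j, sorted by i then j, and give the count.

count = 7; pairs: (0,2), (0,3), (1,3), (1,4), (2,4), (2,5), (3,5)

α = atan 0.7 = 34.99°;  2α = 69.98°
n_0 = (+0.6239, -0.7815)
n_1 = (+0.9804, -0.1971)
n_2 = (+0.0946, +0.9955)
n_3 = (-0.7103, +0.7039)
n_4 = (-0.8929, -0.4502)
n_5 = (+0.1305, -0.9915)
  (0,1): δ = 139.97°  ·
  (0,2): δ = 44.03°  ✓
  (0,3): δ = 6.66°  ✓
  (0,4): δ = 78.15°  ·
  (0,5): δ = 148.89°  ·
  (1,2): δ = 84.06°  ·
  (1,3): δ = 33.37°  ✓
  (1,4): δ = 38.12°  ✓
  (1,5): δ = 108.86°  ·
  (2,3): δ = 129.31°  ·
  (2,4): δ = 57.82°  ✓
  (2,5): δ = 12.93°  ✓
  (3,4): δ = 108.50°  ·
  (3,5): δ = 37.76°  ✓
  (4,5): δ = 109.26°  ·
antipodal pairs: 7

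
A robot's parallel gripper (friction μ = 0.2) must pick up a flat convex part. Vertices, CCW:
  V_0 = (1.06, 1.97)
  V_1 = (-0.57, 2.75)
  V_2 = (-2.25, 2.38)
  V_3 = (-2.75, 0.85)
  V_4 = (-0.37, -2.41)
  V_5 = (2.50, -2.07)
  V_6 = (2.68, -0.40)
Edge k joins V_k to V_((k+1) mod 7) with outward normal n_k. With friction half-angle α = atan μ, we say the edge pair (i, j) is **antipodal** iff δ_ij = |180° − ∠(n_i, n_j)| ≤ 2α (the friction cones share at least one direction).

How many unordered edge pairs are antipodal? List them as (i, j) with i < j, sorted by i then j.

α = atan 0.2 = 11.31°;  2α = 22.62°
n_0 = (+0.4317, +0.9020)
n_1 = (-0.2151, +0.9766)
n_2 = (-0.9505, +0.3106)
n_3 = (-0.8077, -0.5896)
n_4 = (+0.1176, -0.9931)
n_5 = (+0.9942, -0.1072)
n_6 = (+0.8256, +0.5643)
  (0,1): δ = 142.01°  ·
  (0,2): δ = 82.52°  ·
  (0,3): δ = 28.30°  ·
  (0,4): δ = 32.33°  ·
  (0,5): δ = 109.42°  ·
  (0,6): δ = 149.93°  ·
  (1,2): δ = 120.52°  ·
  (1,3): δ = 66.29°  ·
  (1,4): δ = 5.66°  ✓
  (1,5): δ = 71.43°  ·
  (1,6): δ = 111.93°  ·
  (2,3): δ = 125.77°  ·
  (2,4): δ = 65.15°  ·
  (2,5): δ = 11.95°  ✓
  (2,6): δ = 52.45°  ·
  (3,4): δ = 119.38°  ·
  (3,5): δ = 42.28°  ·
  (3,6): δ = 1.78°  ✓
  (4,5): δ = 102.91°  ·
  (4,6): δ = 62.40°  ·
  (5,6): δ = 139.49°  ·
antipodal pairs: 3

count = 3; pairs: (1,4), (2,5), (3,6)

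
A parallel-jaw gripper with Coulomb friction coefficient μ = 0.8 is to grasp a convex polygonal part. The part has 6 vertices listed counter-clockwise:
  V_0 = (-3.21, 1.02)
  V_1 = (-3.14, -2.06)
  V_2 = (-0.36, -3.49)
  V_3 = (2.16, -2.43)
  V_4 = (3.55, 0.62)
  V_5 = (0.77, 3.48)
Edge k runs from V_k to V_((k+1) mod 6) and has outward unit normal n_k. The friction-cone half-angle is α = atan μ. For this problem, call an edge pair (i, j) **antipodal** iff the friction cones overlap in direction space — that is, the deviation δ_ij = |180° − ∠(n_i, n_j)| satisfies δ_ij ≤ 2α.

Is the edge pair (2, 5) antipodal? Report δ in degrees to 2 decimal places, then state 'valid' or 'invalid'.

δ = 8.91°, valid

α = atan 0.8 = 38.66°;  2α = 77.32°
edge 2: e_2 = (+2.52, +1.06);  n_2 = (+0.3877, -0.9218)
edge 5: e_5 = (-3.98, -2.46);  n_5 = (-0.5258, +0.8506)
∠(n_2, n_5) = 171.09°
δ = |180° − 171.09°| = 8.91°
8.91° ≤ 2α = 77.32°  →  valid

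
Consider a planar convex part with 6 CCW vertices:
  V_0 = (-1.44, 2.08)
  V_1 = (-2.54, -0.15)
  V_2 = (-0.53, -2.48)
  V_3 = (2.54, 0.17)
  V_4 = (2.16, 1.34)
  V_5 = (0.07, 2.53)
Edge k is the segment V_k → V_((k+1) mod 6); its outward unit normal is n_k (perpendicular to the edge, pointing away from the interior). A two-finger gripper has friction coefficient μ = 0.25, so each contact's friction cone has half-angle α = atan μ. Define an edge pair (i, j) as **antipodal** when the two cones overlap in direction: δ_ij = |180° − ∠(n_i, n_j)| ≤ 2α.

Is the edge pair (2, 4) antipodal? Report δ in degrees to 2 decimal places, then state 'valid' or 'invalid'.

α = atan 0.25 = 14.04°;  2α = 28.07°
edge 2: e_2 = (+3.07, +2.65);  n_2 = (+0.6534, -0.7570)
edge 4: e_4 = (-2.09, +1.19);  n_4 = (+0.4948, +0.8690)
∠(n_2, n_4) = 109.54°
δ = |180° − 109.54°| = 70.46°
70.46° > 2α = 28.07°  →  invalid

δ = 70.46°, invalid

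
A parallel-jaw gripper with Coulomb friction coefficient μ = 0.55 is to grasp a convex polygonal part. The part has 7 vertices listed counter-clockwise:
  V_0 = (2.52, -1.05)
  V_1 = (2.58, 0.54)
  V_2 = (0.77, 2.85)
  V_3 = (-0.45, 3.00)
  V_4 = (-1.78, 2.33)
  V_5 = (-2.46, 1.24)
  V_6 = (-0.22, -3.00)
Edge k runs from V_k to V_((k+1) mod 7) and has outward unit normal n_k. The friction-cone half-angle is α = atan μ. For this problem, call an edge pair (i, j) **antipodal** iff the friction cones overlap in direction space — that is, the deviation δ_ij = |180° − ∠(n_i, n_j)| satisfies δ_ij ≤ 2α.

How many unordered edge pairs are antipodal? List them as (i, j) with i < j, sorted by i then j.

α = atan 0.55 = 28.81°;  2α = 57.62°
n_0 = (+0.9993, -0.0377)
n_1 = (+0.7871, +0.6168)
n_2 = (+0.1220, +0.9925)
n_3 = (-0.4499, +0.8931)
n_4 = (-0.8484, +0.5293)
n_5 = (-0.8842, -0.4671)
n_6 = (+0.5798, -0.8147)
  (0,1): δ = 139.76°  ·
  (0,2): δ = 94.85°  ·
  (0,3): δ = 61.10°  ·
  (0,4): δ = 29.80°  ✓
  (0,5): δ = 30.01°  ✓
  (0,6): δ = 127.60°  ·
  (1,2): δ = 135.09°  ·
  (1,3): δ = 101.34°  ·
  (1,4): δ = 70.04°  ·
  (1,5): δ = 10.23°  ✓
  (1,6): δ = 87.36°  ·
  (2,3): δ = 146.25°  ·
  (2,4): δ = 114.95°  ·
  (2,5): δ = 55.14°  ✓
  (2,6): δ = 42.45°  ✓
  (3,4): δ = 148.70°  ·
  (3,5): δ = 88.89°  ·
  (3,6): δ = 8.70°  ✓
  (4,5): δ = 120.19°  ·
  (4,6): δ = 22.60°  ✓
  (5,6): δ = 82.41°  ·
antipodal pairs: 7

count = 7; pairs: (0,4), (0,5), (1,5), (2,5), (2,6), (3,6), (4,6)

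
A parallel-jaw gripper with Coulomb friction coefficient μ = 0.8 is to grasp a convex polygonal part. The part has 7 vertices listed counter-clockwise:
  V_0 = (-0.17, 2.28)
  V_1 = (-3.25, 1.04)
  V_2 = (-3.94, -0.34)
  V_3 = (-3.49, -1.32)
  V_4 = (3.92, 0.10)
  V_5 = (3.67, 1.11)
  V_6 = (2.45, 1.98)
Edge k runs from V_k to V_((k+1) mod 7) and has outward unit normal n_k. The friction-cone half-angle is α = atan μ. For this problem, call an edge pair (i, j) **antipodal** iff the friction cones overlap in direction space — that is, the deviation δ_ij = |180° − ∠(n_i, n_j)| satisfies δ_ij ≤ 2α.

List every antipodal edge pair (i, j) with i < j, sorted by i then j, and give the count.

count = 8; pairs: (0,3), (1,3), (1,4), (2,4), (2,5), (2,6), (3,5), (3,6)

α = atan 0.8 = 38.66°;  2α = 77.32°
n_0 = (-0.3735, +0.9276)
n_1 = (-0.8944, +0.4472)
n_2 = (-0.9088, -0.4173)
n_3 = (+0.1882, -0.9821)
n_4 = (+0.9707, +0.2403)
n_5 = (+0.5806, +0.8142)
n_6 = (+0.1138, +0.9935)
  (0,1): δ = 138.49°  ·
  (0,2): δ = 87.27°  ·
  (0,3): δ = 11.08°  ✓
  (0,4): δ = 81.97°  ·
  (0,5): δ = 122.58°  ·
  (0,6): δ = 151.54°  ·
  (1,2): δ = 128.77°  ·
  (1,3): δ = 52.59°  ✓
  (1,4): δ = 40.47°  ✓
  (1,5): δ = 81.07°  ·
  (1,6): δ = 110.03°  ·
  (2,3): δ = 103.82°  ·
  (2,4): δ = 10.76°  ✓
  (2,5): δ = 29.84°  ✓
  (2,6): δ = 58.80°  ✓
  (3,4): δ = 86.95°  ·
  (3,5): δ = 46.34°  ✓
  (3,6): δ = 17.38°  ✓
  (4,5): δ = 139.40°  ·
  (4,6): δ = 110.43°  ·
  (5,6): δ = 151.04°  ·
antipodal pairs: 8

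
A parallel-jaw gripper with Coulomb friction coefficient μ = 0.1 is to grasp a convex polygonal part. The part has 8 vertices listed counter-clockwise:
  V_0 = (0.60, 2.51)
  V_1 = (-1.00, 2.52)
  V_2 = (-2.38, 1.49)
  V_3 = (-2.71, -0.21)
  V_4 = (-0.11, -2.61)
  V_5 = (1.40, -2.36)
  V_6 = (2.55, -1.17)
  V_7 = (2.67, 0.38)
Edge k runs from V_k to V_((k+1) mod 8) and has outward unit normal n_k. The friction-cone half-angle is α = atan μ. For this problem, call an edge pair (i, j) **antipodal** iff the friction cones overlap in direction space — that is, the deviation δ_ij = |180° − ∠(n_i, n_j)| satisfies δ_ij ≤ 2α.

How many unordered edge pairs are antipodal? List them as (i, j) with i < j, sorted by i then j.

α = atan 0.1 = 5.71°;  2α = 11.42°
n_0 = (+0.0062, +1.0000)
n_1 = (-0.5981, +0.8014)
n_2 = (-0.9817, +0.1906)
n_3 = (-0.6783, -0.7348)
n_4 = (+0.1633, -0.9866)
n_5 = (+0.7191, -0.6949)
n_6 = (+0.9970, -0.0772)
n_7 = (+0.7171, +0.6969)
  (0,1): δ = 142.91°  ·
  (0,2): δ = 100.63°  ·
  (0,3): δ = 42.35°  ·
  (0,4): δ = 9.76°  ✓
  (0,5): δ = 46.34°  ·
  (0,6): δ = 85.93°  ·
  (0,7): δ = 134.54°  ·
  (1,2): δ = 137.72°  ·
  (1,3): δ = 79.45°  ·
  (1,4): δ = 27.34°  ·
  (1,5): δ = 9.24°  ✓
  (1,6): δ = 48.84°  ·
  (1,7): δ = 97.44°  ·
  (2,3): δ = 121.72°  ·
  (2,4): δ = 69.61°  ·
  (2,5): δ = 33.04°  ·
  (2,6): δ = 6.56°  ✓
  (2,7): δ = 55.17°  ·
  (3,4): δ = 127.89°  ·
  (3,5): δ = 91.31°  ·
  (3,6): δ = 51.72°  ·
  (3,7): δ = 3.11°  ✓
  (4,5): δ = 143.42°  ·
  (4,6): δ = 103.83°  ·
  (4,7): δ = 55.22°  ·
  (5,6): δ = 140.41°  ·
  (5,7): δ = 91.80°  ·
  (6,7): δ = 131.39°  ·
antipodal pairs: 4

count = 4; pairs: (0,4), (1,5), (2,6), (3,7)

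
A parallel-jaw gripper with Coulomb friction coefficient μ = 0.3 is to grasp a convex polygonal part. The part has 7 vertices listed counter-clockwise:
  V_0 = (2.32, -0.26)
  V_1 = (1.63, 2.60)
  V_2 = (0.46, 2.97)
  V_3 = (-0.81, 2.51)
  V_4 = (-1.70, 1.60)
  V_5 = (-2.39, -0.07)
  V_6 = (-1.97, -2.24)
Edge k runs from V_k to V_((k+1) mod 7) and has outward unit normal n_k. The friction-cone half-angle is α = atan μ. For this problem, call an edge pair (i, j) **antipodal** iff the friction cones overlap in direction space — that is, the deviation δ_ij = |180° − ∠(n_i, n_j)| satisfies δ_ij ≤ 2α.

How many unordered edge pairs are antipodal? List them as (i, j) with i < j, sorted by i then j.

α = atan 0.3 = 16.70°;  2α = 33.40°
n_0 = (+0.9721, +0.2345)
n_1 = (+0.3015, +0.9535)
n_2 = (-0.3406, +0.9402)
n_3 = (-0.7149, +0.6992)
n_4 = (-0.9242, +0.3819)
n_5 = (-0.9818, -0.1900)
n_6 = (+0.4191, -0.9080)
  (0,1): δ = 121.11°  ·
  (0,2): δ = 83.65°  ·
  (0,3): δ = 57.93°  ·
  (0,4): δ = 36.01°  ·
  (0,5): δ = 2.61°  ✓
  (0,6): δ = 101.21°  ·
  (1,2): δ = 142.54°  ·
  (1,3): δ = 116.81°  ·
  (1,4): δ = 94.90°  ·
  (1,5): δ = 61.50°  ·
  (1,6): δ = 42.32°  ·
  (2,3): δ = 154.27°  ·
  (2,4): δ = 132.36°  ·
  (2,5): δ = 98.96°  ·
  (2,6): δ = 4.86°  ✓
  (3,4): δ = 158.09°  ·
  (3,5): δ = 124.68°  ·
  (3,6): δ = 20.86°  ✓
  (4,5): δ = 146.60°  ·
  (4,6): δ = 42.78°  ·
  (5,6): δ = 76.18°  ·
antipodal pairs: 3

count = 3; pairs: (0,5), (2,6), (3,6)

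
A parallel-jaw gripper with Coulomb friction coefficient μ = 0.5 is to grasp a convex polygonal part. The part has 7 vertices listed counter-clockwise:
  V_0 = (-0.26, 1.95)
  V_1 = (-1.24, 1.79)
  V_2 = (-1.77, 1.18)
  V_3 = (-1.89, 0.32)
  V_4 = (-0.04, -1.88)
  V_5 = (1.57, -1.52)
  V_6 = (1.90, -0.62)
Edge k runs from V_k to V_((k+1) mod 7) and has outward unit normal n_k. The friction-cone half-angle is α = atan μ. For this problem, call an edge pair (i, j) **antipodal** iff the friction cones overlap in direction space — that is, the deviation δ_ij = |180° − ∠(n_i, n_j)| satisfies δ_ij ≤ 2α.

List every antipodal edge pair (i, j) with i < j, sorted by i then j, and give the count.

α = atan 0.5 = 26.57°;  2α = 53.13°
n_0 = (-0.1611, +0.9869)
n_1 = (-0.7549, +0.6559)
n_2 = (-0.9904, +0.1382)
n_3 = (-0.7654, -0.6436)
n_4 = (+0.2182, -0.9759)
n_5 = (+0.9389, -0.3443)
n_6 = (+0.7655, +0.6434)
  (0,1): δ = 140.26°  ·
  (0,2): δ = 107.22°  ·
  (0,3): δ = 59.21°  ·
  (0,4): δ = 3.33°  ✓
  (0,5): δ = 60.59°  ·
  (0,6): δ = 120.77°  ·
  (1,2): δ = 146.96°  ·
  (1,3): δ = 98.95°  ·
  (1,4): δ = 36.41°  ✓
  (1,5): δ = 20.85°  ✓
  (1,6): δ = 81.03°  ·
  (2,3): δ = 132.00°  ·
  (2,4): δ = 69.45°  ·
  (2,5): δ = 12.19°  ✓
  (2,6): δ = 47.99°  ✓
  (3,4): δ = 117.46°  ·
  (3,5): δ = 60.20°  ·
  (3,6): δ = 0.01°  ✓
  (4,5): δ = 122.74°  ·
  (4,6): δ = 62.56°  ·
  (5,6): δ = 119.82°  ·
antipodal pairs: 6

count = 6; pairs: (0,4), (1,4), (1,5), (2,5), (2,6), (3,6)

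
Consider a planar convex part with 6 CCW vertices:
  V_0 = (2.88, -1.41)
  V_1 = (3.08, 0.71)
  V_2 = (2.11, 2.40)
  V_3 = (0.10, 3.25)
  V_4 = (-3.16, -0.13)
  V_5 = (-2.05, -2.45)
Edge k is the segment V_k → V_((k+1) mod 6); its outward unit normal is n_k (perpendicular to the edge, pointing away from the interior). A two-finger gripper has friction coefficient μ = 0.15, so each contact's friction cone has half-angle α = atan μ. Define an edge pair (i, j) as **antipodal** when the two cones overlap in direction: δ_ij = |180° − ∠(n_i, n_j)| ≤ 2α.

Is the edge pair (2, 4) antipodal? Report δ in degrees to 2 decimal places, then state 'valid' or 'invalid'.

α = atan 0.15 = 8.53°;  2α = 17.06°
edge 2: e_2 = (-2.01, +0.85);  n_2 = (+0.3895, +0.9210)
edge 4: e_4 = (+1.11, -2.32);  n_4 = (-0.9021, -0.4316)
∠(n_2, n_4) = 138.49°
δ = |180° − 138.49°| = 41.51°
41.51° > 2α = 17.06°  →  invalid

δ = 41.51°, invalid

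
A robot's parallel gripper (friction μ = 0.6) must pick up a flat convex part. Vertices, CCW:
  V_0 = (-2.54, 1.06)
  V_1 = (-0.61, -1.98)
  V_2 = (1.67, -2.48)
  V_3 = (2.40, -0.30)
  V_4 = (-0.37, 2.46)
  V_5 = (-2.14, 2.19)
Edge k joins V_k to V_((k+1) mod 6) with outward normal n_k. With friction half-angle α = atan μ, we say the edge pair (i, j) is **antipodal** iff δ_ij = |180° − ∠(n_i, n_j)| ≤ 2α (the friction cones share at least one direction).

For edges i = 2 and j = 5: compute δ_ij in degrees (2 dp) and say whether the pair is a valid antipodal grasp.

δ = 0.98°, valid

α = atan 0.6 = 30.96°;  2α = 61.93°
edge 2: e_2 = (+0.73, +2.18);  n_2 = (+0.9482, -0.3175)
edge 5: e_5 = (-0.40, -1.13);  n_5 = (-0.9427, +0.3337)
∠(n_2, n_5) = 179.02°
δ = |180° − 179.02°| = 0.98°
0.98° ≤ 2α = 61.93°  →  valid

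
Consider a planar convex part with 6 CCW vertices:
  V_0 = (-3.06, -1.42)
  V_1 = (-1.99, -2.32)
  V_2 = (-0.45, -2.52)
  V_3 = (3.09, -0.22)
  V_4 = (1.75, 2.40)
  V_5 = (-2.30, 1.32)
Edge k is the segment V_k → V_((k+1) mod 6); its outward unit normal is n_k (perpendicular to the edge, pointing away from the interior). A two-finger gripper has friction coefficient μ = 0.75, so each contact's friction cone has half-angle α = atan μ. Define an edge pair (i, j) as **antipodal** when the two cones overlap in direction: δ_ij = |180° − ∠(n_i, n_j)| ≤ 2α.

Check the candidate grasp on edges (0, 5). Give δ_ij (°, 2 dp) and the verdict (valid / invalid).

α = atan 0.75 = 36.87°;  2α = 73.74°
edge 0: e_0 = (+1.07, -0.90);  n_0 = (-0.6437, -0.7653)
edge 5: e_5 = (-0.76, -2.74);  n_5 = (-0.9636, +0.2673)
∠(n_0, n_5) = 65.43°
δ = |180° − 65.43°| = 114.57°
114.57° > 2α = 73.74°  →  invalid

δ = 114.57°, invalid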